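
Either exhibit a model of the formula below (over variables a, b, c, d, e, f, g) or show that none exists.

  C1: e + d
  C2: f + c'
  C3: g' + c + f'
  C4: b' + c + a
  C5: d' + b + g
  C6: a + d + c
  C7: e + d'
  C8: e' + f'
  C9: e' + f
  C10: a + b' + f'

Branch on e: set e = 1.
Unit clause (f') forces f = 0.
That conflicts with the unit clause (f).
Backtrack on e: now try e = 0.
Unit clause (d) forces d = 1.
That conflicts with the unit clause (d').
Either choice for e ends in contradiction.

UNSATISFIABLE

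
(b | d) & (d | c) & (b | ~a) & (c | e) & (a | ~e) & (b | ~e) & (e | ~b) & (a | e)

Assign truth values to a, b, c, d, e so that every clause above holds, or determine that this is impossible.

a ↦ 1, b ↦ 1, c ↦ 0, d ↦ 1, e ↦ 1

Case b = 1:
From the singleton clause (e), e = 1.
From the singleton clause (a), a = 1.
Case d = 1:
Every clause is now satisfied; c is unconstrained.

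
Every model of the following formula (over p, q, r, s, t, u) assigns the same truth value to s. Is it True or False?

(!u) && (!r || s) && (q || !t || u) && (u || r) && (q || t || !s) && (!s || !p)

Suppose s = false.
Unit clause (!u) forces u = false.
Unit clause (!r) forces r = false.
Now (r) is unsatisfied and unit — conflict.
So every satisfying assignment has s = True.

True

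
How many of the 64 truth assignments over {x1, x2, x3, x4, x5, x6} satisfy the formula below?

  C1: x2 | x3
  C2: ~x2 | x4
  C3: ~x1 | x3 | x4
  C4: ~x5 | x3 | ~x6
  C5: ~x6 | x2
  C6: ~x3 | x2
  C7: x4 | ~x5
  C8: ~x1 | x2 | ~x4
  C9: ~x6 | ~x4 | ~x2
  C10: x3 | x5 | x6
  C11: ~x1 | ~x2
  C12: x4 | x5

3

There are 2^6 = 64 truth assignments over (x1, x2, x3, x4, x5, x6).
Split on x5. With x5 = 1, the clauses containing x5 are satisfied and ~x5 drops from the rest; 2 of the 2^5 = 32 assignments to the other variables satisfy what remains.
With x5 = 0, by the same count on the reduced clause set, 1 assignment works.
(One model: x1=F, x2=T, x3=F, x4=T, x5=T, x6=F.)
Total: 2 + 1 = 3.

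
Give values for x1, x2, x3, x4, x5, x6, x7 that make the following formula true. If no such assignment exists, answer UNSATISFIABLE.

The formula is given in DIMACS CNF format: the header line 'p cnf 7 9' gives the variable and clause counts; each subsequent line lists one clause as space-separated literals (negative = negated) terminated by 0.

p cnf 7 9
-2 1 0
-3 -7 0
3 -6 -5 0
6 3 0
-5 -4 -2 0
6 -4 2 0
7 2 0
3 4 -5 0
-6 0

The clause (¬x6) is unit, so x6 = False.
The clause (x3) is unit, so x3 = True.
The clause (¬x7) is unit, so x7 = False.
The clause (x2) is unit, so x2 = True.
The clause (x1) is unit, so x1 = True.
Try x5 = True.
The clause (¬x4) is unit, so x4 = False.
All clauses are satisfied.

x1 ↦ True; x2 ↦ True; x3 ↦ True; x4 ↦ False; x5 ↦ True; x6 ↦ False; x7 ↦ False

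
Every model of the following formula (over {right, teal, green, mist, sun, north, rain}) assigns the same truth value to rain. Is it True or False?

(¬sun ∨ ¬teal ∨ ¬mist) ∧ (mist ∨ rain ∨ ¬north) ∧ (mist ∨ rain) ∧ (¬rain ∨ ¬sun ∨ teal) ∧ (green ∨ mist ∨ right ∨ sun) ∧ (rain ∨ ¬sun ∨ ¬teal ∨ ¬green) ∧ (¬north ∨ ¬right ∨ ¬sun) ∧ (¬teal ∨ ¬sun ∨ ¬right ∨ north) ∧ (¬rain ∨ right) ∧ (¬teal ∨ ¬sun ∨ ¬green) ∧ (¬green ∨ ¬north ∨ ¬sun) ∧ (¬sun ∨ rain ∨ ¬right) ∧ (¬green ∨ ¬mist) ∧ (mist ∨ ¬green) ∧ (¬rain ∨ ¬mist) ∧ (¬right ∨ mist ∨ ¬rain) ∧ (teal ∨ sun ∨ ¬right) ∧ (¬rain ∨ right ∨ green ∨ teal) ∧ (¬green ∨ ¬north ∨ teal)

False

Suppose rain = True.
(right) alone gives right = True.
(¬mist) alone gives mist = False.
That conflicts with the unit clause (mist).
So every satisfying assignment has rain = False.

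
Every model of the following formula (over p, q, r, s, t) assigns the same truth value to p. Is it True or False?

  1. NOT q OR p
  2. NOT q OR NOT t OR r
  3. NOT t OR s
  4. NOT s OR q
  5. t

True

Suppose p = false.
From the singleton clause (NOT q), q = false.
From the singleton clause (NOT s), s = false.
From the singleton clause (NOT t), t = false.
Now (t) is unsatisfied and unit — conflict.
So every satisfying assignment has p = True.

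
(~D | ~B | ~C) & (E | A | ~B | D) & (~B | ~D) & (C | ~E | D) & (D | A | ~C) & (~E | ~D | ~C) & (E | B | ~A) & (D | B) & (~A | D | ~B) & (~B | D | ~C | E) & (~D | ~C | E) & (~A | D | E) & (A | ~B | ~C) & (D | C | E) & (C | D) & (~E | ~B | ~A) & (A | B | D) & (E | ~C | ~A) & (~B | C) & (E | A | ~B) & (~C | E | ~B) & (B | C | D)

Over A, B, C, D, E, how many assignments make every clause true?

3

There are 2^5 = 32 truth assignments over (A, B, C, D, E).
Split on E. With E = 1, the clauses containing E are satisfied and ~E drops from the rest; 2 of the 2^4 = 16 assignments to the other variables satisfy what remains.
With E = 0, by the same count on the reduced clause set, 1 assignment works.
(One model: A=F, B=F, C=F, D=T, E=F.)
Total: 2 + 1 = 3.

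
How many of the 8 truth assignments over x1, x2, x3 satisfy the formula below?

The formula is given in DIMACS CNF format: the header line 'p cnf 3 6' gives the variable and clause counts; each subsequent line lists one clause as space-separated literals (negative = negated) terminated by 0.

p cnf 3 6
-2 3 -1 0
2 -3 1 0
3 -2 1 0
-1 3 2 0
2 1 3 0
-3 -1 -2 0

There are 2^3 = 8 truth assignments over (x1, x2, x3).
Check each against the 6 clauses (columns in the order x1, x2, x3):
  F F F  ✗ fails (x2 ∨ x1 ∨ x3)
  F F T  ✗ fails (x2 ∨ ¬x3 ∨ x1)
  F T F  ✗ fails (x3 ∨ ¬x2 ∨ x1)
  F T T  ✓ satisfies all
  T F F  ✗ fails (¬x1 ∨ x3 ∨ x2)
  T F T  ✓ satisfies all
  T T F  ✗ fails (¬x2 ∨ x3 ∨ ¬x1)
  T T T  ✗ fails (¬x3 ∨ ¬x1 ∨ ¬x2)
2 of the 8 rows are models.

2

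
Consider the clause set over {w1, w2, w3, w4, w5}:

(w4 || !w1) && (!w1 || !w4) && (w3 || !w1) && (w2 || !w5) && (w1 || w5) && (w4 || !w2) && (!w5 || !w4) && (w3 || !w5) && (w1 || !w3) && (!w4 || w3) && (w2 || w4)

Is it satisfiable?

No

Suppose w4 = true.
(!w1) alone gives w1 = false.
(w5) alone gives w5 = true.
Now (!w5) is unsatisfied and unit — conflict.
So w4 must be the other value — set w4 = false.
(!w1) alone gives w1 = false.
(w5) alone gives w5 = true.
(w2) alone gives w2 = true.
Now (!w2) is unsatisfied and unit — conflict.
Neither w4 = true nor w4 = false works.
No assignment satisfies every clause.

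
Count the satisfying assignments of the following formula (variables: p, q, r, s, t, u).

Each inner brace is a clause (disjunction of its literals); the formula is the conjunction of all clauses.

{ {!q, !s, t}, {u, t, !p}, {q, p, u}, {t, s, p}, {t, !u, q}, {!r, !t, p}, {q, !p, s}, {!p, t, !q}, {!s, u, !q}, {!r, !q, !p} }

There are 2^6 = 64 truth assignments over (p, q, r, s, t, u).
Split on r. With r = true, the clauses containing r are satisfied and !r drops from the rest; 2 of the 2^5 = 32 assignments to the other variables satisfy what remains.
With r = false, by the same count on the reduced clause set, 10 assignments work.
(One model: p=F, q=F, r=F, s=F, t=T, u=T.)
Total: 2 + 10 = 12.

12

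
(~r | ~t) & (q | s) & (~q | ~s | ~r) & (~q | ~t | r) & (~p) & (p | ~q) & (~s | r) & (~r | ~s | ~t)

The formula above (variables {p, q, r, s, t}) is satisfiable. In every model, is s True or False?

True

Suppose s = 0.
From the singleton clause (q), q = 1.
From the singleton clause (~p), p = 0.
That conflicts with the unit clause (p).
So every satisfying assignment has s = True.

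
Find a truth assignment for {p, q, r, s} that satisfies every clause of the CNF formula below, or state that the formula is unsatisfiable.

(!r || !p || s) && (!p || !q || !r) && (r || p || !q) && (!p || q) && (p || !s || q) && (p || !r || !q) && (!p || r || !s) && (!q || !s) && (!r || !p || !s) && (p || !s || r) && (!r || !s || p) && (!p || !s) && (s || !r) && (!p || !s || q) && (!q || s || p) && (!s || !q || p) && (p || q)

Suppose p = true.
Unit clause (q) forces q = true.
Unit clause (!r) forces r = false.
Unit clause (!s) forces s = false.
Every clause now holds.

p=true; q=true; r=false; s=false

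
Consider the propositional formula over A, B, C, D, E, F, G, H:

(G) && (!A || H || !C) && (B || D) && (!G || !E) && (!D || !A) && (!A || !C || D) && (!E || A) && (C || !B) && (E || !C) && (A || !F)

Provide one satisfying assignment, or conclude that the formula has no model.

A: false,  B: false,  C: false,  D: true,  E: false,  F: false,  G: true,  H: true

The clause (G) is unit, so G = true.
The clause (!E) is unit, so E = false.
The clause (!C) is unit, so C = false.
The clause (!B) is unit, so B = false.
The clause (D) is unit, so D = true.
The clause (!A) is unit, so A = false.
The clause (!F) is unit, so F = false.
All clauses hold; H can take either value.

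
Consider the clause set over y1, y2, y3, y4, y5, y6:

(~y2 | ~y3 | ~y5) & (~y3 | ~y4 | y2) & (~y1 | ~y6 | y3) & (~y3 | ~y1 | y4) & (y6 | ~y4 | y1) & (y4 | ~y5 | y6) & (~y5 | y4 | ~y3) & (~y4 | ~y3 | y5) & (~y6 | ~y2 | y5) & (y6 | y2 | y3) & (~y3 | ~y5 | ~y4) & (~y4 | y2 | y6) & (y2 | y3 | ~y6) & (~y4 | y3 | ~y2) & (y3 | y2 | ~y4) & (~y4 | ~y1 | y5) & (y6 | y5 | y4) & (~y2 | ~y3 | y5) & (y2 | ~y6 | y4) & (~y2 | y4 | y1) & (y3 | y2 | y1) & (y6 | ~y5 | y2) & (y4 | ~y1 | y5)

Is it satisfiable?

No

Suppose y2 = 0.
Suppose y3 = 0.
Unit clause (y6) forces y6 = 1.
Now (~y6) is unsatisfied and unit — conflict.
Backtrack on y3: now try y3 = 1.
Unit clause (~y4) forces y4 = 0.
Unit clause (~y1) forces y1 = 0.
Unit clause (~y5) forces y5 = 0.
Unit clause (y6) forces y6 = 1.
Now (~y6) is unsatisfied and unit — conflict.
Both values of y3 lead to a conflict.
Backtrack on y2: now try y2 = 1.
Suppose y3 = 0.
Unit clause (~y4) forces y4 = 0.
Unit clause (y1) forces y1 = 1.
Unit clause (~y6) forces y6 = 0.
Unit clause (~y5) forces y5 = 0.
Now (y5) is unsatisfied and unit — conflict.
Backtrack on y3: now try y3 = 1.
Unit clause (~y5) forces y5 = 0.
Now (y5) is unsatisfied and unit — conflict.
Both values of y3 lead to a conflict.
Both values of y2 lead to a conflict.
No assignment satisfies every clause.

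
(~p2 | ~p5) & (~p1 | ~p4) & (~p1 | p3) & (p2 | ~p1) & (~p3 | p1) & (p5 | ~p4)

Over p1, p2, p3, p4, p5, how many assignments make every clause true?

There are 2^5 = 32 truth assignments over (p1, p2, p3, p4, p5).
Split on p2. With p2 = 1, the clauses containing p2 are satisfied and ~p2 drops from the rest; 2 of the 2^4 = 16 assignments to the other variables satisfy what remains.
With p2 = 0, by the same count on the reduced clause set, 3 assignments work.
(One model: p1=F, p2=F, p3=F, p4=F, p5=F.)
Total: 2 + 3 = 5.

5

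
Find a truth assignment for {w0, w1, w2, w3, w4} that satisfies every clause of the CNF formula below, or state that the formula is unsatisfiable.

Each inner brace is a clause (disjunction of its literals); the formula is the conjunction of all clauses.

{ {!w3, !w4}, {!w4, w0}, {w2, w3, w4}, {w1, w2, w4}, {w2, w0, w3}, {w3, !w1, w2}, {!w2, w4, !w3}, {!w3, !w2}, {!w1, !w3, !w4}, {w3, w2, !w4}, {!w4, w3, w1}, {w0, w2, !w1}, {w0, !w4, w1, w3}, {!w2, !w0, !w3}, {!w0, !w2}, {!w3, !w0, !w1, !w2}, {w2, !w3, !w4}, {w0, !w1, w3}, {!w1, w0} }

w0=false,  w1=false,  w2=true,  w3=false,  w4=false

Branch on w3: set w3 = false.
Branch on w4: set w4 = false.
From the singleton clause (w2), w2 = true.
From the singleton clause (!w0), w0 = false.
From the singleton clause (!w1), w1 = false.
All clauses are satisfied.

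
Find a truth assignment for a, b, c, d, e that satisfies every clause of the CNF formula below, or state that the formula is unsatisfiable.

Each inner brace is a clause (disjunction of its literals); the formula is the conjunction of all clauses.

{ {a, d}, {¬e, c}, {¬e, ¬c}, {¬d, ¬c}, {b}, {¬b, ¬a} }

Unit clause (b) forces b = True.
Unit clause (¬a) forces a = False.
Unit clause (d) forces d = True.
Unit clause (¬c) forces c = False.
Unit clause (¬e) forces e = False.
All clauses are satisfied.

a ↦ False, b ↦ True, c ↦ False, d ↦ True, e ↦ False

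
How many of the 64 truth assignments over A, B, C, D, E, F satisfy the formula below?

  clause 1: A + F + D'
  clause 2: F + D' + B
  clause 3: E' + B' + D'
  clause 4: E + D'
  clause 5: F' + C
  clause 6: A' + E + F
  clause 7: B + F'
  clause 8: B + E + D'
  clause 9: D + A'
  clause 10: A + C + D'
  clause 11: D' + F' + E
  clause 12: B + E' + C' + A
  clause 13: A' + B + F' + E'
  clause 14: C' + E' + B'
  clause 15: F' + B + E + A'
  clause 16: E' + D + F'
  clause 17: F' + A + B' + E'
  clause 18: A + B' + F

There are 2^6 = 64 truth assignments over (A, B, C, D, E, F).
Split on E. With E = 1, the clauses containing E are satisfied and E' drops from the rest; 1 of the 2^5 = 32 assignments to the other variables satisfy what remains.
With E = 0, by the same count on the reduced clause set, 3 assignments work.
(One model: A=F, B=F, C=F, D=F, E=F, F=F.)
Total: 1 + 3 = 4.

4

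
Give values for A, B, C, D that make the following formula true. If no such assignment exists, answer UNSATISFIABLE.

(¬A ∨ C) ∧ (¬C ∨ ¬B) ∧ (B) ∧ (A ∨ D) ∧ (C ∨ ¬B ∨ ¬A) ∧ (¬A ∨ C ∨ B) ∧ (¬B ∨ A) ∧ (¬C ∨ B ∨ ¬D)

UNSATISFIABLE

The clause (B) is unit, so B = True.
The clause (¬C) is unit, so C = False.
The clause (¬A) is unit, so A = False.
That conflicts with the unit clause (A).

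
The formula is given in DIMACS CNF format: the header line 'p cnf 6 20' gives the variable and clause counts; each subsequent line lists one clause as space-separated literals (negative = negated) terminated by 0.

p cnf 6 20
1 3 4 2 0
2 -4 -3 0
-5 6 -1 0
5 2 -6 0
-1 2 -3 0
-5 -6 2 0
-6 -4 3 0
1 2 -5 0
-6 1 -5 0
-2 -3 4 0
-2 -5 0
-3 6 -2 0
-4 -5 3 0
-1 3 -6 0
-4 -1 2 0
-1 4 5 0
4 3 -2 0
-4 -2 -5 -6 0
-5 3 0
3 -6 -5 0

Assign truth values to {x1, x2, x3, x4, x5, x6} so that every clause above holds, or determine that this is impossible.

Suppose x2 = False.
Suppose x4 = False.
Suppose x1 = False.
(x3) alone gives x3 = True.
(¬x5) alone gives x5 = False.
(¬x6) alone gives x6 = False.
Every clause now holds.

x1=False; x2=False; x3=True; x4=False; x5=False; x6=False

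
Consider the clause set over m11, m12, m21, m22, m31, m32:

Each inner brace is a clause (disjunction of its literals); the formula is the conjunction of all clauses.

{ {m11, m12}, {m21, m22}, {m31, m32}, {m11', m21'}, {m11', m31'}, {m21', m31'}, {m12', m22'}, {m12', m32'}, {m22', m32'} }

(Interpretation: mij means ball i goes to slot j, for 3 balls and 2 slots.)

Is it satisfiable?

No, unsatisfiable

Suppose m11 = 1.
(m21') alone gives m21 = 0.
(m22) alone gives m22 = 1.
(m31') alone gives m31 = 0.
(m32) alone gives m32 = 1.
That conflicts with the unit clause (m32').
Undo m11 and try m11 = 0.
(m12) alone gives m12 = 1.
(m22') alone gives m22 = 0.
(m21) alone gives m21 = 1.
(m31') alone gives m31 = 0.
(m32) alone gives m32 = 1.
That conflicts with the unit clause (m32').
Both values of m11 lead to a conflict.
No assignment satisfies every clause.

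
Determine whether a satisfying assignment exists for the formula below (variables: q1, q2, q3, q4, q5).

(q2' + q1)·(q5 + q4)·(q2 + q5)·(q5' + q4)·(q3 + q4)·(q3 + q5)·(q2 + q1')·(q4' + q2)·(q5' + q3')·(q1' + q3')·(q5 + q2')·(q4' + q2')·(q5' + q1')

Unsatisfiable

Branch on q2: set q2 = 0.
The clause (q5) is unit, so q5 = 1.
The clause (q4) is unit, so q4 = 1.
But (q4') is also a unit clause — contradiction.
So q2 must be the other value — set q2 = 1.
The clause (q1) is unit, so q1 = 1.
The clause (q3') is unit, so q3 = 0.
The clause (q4) is unit, so q4 = 1.
But (q4') is also a unit clause — contradiction.
Either choice for q2 ends in contradiction.
No assignment satisfies every clause.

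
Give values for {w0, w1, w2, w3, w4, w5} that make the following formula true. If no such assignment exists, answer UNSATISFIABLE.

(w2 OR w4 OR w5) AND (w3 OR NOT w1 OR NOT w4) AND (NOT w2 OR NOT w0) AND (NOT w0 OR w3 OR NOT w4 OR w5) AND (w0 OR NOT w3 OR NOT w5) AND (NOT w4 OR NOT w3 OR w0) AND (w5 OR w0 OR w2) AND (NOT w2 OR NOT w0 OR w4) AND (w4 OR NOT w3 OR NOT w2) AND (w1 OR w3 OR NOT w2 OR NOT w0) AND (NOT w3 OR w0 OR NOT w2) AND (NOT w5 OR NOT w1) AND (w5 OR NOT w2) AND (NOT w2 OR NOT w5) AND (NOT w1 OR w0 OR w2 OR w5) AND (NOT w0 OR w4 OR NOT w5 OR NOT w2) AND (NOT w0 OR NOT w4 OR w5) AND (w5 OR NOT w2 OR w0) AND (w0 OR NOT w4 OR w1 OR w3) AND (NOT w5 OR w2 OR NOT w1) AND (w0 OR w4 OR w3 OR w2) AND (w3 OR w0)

w0: true,  w1: false,  w2: false,  w3: false,  w4: true,  w5: true

Try w2 = false.
Try w4 = true.
Try w3 = false.
(NOT w1) alone gives w1 = false.
(w0) alone gives w0 = true.
(w5) alone gives w5 = true.
Every clause now holds.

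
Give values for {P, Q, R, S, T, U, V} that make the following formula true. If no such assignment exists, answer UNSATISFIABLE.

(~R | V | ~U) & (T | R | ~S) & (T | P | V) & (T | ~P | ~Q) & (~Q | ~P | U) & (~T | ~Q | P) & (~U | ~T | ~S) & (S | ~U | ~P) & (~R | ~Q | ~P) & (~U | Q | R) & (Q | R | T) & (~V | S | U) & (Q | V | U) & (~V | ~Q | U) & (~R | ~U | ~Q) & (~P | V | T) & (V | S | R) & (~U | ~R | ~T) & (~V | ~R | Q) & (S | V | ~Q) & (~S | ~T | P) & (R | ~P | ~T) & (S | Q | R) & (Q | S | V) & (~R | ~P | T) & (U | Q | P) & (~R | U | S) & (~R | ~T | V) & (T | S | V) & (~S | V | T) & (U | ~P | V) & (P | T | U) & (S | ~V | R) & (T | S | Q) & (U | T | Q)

UNSATISFIABLE

Suppose R = 0.
Suppose T = 1.
Unit clause (~P) forces P = 0.
Unit clause (~Q) forces Q = 0.
Unit clause (~U) forces U = 0.
Now (U) is unsatisfied and unit — conflict.
That branch fails; take T = 0 instead.
Unit clause (~S) forces S = 0.
Unit clause (Q) forces Q = 1.
Unit clause (~P) forces P = 0.
Unit clause (V) forces V = 1.
Now (~V) is unsatisfied and unit — conflict.
Neither T = 1 nor T = 0 works.
That branch fails; take R = 1 instead.
Suppose V = 1.
Unit clause (Q) forces Q = 1.
Unit clause (~P) forces P = 0.
Unit clause (~T) forces T = 0.
Unit clause (U) forces U = 1.
Now (~U) is unsatisfied and unit — conflict.
That branch fails; take V = 0 instead.
Unit clause (~U) forces U = 0.
Unit clause (Q) forces Q = 1.
Unit clause (~P) forces P = 0.
Unit clause (T) forces T = 1.
Now (~T) is unsatisfied and unit — conflict.
Neither V = 1 nor V = 0 works.
Neither R = 1 nor R = 0 works.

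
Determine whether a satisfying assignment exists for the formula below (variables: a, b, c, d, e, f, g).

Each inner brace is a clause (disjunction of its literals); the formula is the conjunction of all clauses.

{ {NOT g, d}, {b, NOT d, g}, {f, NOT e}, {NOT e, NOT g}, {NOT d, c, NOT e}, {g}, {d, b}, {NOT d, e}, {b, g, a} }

From the singleton clause (g), g = true.
From the singleton clause (d), d = true.
From the singleton clause (NOT e), e = false.
Now (e) is unsatisfied and unit — conflict.
No assignment satisfies every clause.

No, unsatisfiable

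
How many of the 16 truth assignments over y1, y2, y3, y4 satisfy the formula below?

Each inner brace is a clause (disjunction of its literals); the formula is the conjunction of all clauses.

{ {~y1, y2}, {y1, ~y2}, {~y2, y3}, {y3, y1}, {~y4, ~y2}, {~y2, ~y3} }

2

There are 2^4 = 16 truth assignments over (y1, y2, y3, y4).
Check each against the 6 clauses (columns in the order y1, y2, y3, y4):
  F F F F  ✗ fails (y3 | y1)
  F F F T  ✗ fails (y3 | y1)
  F F T F  ✓ satisfies all
  F F T T  ✓ satisfies all
  F T F F  ✗ fails (y1 | ~y2)
  F T F T  ✗ fails (y1 | ~y2)
  F T T F  ✗ fails (y1 | ~y2)
  F T T T  ✗ fails (y1 | ~y2)
  T F F F  ✗ fails (~y1 | y2)
  T F F T  ✗ fails (~y1 | y2)
  T F T F  ✗ fails (~y1 | y2)
  T F T T  ✗ fails (~y1 | y2)
  T T F F  ✗ fails (~y2 | y3)
  T T F T  ✗ fails (~y2 | y3)
  T T T F  ✗ fails (~y2 | ~y3)
  T T T T  ✗ fails (~y4 | ~y2)
2 of the 16 rows are models.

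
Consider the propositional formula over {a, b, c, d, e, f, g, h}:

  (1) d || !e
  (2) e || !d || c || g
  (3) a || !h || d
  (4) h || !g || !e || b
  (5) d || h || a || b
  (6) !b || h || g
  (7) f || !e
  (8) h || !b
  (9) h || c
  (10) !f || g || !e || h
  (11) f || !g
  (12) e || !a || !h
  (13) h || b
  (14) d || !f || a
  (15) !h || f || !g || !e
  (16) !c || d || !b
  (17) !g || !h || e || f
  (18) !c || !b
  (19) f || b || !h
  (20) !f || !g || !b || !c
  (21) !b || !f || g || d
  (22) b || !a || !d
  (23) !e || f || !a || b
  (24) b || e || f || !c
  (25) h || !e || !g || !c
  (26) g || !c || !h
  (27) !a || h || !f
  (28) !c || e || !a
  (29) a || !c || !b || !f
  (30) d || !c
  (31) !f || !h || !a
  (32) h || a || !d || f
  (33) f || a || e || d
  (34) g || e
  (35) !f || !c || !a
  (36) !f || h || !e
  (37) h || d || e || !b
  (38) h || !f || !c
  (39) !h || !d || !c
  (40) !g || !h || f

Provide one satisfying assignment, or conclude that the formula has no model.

Case d = true:
Case f = true:
Case h = true:
From the singleton clause (!a), a = false.
From the singleton clause (!c), c = false.
Case e = true:
No clause remains; b, g are free.

a=false; b=true; c=false; d=true; e=true; f=true; g=true; h=true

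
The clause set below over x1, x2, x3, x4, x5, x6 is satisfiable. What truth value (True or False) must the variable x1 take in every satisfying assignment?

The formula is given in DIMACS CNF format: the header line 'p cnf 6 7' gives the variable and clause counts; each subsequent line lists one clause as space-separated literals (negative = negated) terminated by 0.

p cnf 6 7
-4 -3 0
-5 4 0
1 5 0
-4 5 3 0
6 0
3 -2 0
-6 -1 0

Suppose x1 = True.
From the singleton clause (x6), x6 = True.
But (¬x6) is also a unit clause — contradiction.
So every satisfying assignment has x1 = False.

False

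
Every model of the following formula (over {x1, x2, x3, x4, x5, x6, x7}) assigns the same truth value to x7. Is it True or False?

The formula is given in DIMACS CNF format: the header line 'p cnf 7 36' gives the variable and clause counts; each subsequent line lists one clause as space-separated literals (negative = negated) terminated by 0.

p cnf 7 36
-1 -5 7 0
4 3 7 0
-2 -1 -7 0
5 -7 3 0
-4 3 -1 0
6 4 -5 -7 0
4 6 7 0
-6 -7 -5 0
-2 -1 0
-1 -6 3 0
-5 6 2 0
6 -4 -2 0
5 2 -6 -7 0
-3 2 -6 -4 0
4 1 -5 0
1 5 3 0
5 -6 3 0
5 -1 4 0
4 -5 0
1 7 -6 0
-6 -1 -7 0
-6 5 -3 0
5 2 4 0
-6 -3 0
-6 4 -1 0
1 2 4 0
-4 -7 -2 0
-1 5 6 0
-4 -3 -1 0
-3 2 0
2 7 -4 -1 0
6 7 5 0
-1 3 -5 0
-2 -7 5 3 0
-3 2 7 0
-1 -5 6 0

Suppose x7 = False.
Try x1 = False.
(¬x6) alone gives x6 = False.
(x4) alone gives x4 = True.
(¬x2) alone gives x2 = False.
(¬x5) alone gives x5 = False.
That conflicts with the unit clause (x5).
Undo x1 and try x1 = True.
(¬x5) alone gives x5 = False.
(¬x2) alone gives x2 = False.
(x4) alone gives x4 = True.
That conflicts with the unit clause (¬x4).
Either choice for x1 ends in contradiction.
So every satisfying assignment has x7 = True.

True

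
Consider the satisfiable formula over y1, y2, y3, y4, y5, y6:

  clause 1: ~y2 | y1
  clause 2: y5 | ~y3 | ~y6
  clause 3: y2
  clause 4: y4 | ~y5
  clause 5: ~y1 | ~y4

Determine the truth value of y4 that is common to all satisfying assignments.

Suppose y4 = 1.
Unit clause (y2) forces y2 = 1.
Unit clause (y1) forces y1 = 1.
That conflicts with the unit clause (~y1).
So every satisfying assignment has y4 = False.

False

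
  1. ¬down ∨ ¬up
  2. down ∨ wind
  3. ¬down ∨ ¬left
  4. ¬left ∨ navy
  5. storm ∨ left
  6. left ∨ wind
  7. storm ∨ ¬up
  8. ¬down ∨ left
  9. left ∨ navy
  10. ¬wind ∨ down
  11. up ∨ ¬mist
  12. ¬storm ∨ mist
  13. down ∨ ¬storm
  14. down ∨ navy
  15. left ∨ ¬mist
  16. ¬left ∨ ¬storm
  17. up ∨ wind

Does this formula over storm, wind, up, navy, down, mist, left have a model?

Case down = False:
(wind) alone gives wind = True.
That conflicts with the unit clause (¬wind).
So down must be the other value — set down = True.
(¬up) alone gives up = False.
(¬left) alone gives left = False.
That conflicts with the unit clause (left).
Both values of down lead to a conflict.
No assignment satisfies every clause.

No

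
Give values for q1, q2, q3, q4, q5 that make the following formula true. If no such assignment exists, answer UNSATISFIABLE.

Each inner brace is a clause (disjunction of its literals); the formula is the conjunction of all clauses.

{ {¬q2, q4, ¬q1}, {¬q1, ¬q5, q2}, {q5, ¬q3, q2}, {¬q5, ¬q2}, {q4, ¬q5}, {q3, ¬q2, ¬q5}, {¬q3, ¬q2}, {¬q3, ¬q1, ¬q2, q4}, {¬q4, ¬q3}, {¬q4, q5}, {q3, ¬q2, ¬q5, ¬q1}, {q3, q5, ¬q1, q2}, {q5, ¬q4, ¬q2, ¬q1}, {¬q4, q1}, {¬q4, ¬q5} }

Suppose q5 = False.
From the singleton clause (¬q4), q4 = False.
Suppose q2 = False.
From the singleton clause (¬q3), q3 = False.
From the singleton clause (¬q1), q1 = False.
Every clause now holds.

q1: False,  q2: False,  q3: False,  q4: False,  q5: False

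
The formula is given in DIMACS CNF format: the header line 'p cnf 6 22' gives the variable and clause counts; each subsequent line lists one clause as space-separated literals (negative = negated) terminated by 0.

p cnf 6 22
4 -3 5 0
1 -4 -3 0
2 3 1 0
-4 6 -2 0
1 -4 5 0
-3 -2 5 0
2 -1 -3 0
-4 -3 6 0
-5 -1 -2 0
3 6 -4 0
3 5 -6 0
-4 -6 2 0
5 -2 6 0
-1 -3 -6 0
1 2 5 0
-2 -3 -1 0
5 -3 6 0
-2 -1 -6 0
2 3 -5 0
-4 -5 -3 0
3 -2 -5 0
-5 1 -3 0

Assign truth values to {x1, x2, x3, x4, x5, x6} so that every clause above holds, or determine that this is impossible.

x1: True; x2: False; x3: False; x4: False; x5: False; x6: False

Suppose x4 = False.
Suppose x3 = False.
Suppose x2 = False.
Unit clause (x1) forces x1 = True.
Unit clause (¬x5) forces x5 = False.
Unit clause (¬x6) forces x6 = False.
All clauses are satisfied.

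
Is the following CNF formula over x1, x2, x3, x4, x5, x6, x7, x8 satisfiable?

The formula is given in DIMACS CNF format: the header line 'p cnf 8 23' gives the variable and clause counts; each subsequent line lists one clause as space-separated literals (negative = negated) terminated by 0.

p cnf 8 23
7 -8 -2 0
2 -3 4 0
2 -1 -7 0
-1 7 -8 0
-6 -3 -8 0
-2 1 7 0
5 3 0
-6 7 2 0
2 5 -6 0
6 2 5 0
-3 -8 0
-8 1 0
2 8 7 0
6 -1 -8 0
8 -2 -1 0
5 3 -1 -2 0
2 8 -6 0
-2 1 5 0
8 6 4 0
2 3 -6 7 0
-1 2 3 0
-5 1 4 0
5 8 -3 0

Try x5 = True.
Try x3 = True.
(¬x8) alone gives x8 = False.
Try x2 = False.
(x4) alone gives x4 = True.
(x7) alone gives x7 = True.
(¬x1) alone gives x1 = False.
(¬x6) alone gives x6 = False.
This assignment satisfies each clause.
A satisfying assignment: x1: False, x2: False, x3: True, x4: True, x5: True, x6: False, x7: True, x8: False.

Yes, satisfiable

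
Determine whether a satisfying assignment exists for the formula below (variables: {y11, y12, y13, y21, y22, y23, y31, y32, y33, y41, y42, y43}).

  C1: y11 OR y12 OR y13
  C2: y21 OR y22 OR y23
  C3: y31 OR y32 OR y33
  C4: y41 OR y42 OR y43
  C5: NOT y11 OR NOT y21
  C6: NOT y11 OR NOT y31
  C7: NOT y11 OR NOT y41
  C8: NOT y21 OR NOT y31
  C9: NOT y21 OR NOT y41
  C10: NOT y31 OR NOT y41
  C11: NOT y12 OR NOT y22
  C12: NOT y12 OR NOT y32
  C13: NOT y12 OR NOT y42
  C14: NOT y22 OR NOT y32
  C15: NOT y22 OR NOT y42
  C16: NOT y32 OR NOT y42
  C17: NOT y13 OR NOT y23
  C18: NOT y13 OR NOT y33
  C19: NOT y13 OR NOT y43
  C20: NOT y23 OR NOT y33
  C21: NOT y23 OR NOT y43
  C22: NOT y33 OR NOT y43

No

Suppose y11 = false.
Suppose y12 = true.
Unit clause (NOT y22) forces y22 = false.
Unit clause (NOT y32) forces y32 = false.
Unit clause (NOT y42) forces y42 = false.
Suppose y21 = true.
Unit clause (NOT y31) forces y31 = false.
Unit clause (y33) forces y33 = true.
Unit clause (NOT y41) forces y41 = false.
Unit clause (y43) forces y43 = true.
But (NOT y43) is also a unit clause — contradiction.
Undo y21 and try y21 = false.
Unit clause (y23) forces y23 = true.
Unit clause (NOT y13) forces y13 = false.
Unit clause (NOT y33) forces y33 = false.
Unit clause (y31) forces y31 = true.
Unit clause (NOT y41) forces y41 = false.
Unit clause (y43) forces y43 = true.
But (NOT y43) is also a unit clause — contradiction.
Either choice for y21 ends in contradiction.
Undo y12 and try y12 = false.
Unit clause (y13) forces y13 = true.
Unit clause (NOT y23) forces y23 = false.
Unit clause (NOT y33) forces y33 = false.
Unit clause (NOT y43) forces y43 = false.
Suppose y21 = true.
Unit clause (NOT y31) forces y31 = false.
Unit clause (y32) forces y32 = true.
Unit clause (NOT y41) forces y41 = false.
Unit clause (y42) forces y42 = true.
But (NOT y42) is also a unit clause — contradiction.
Undo y21 and try y21 = false.
Unit clause (y22) forces y22 = true.
Unit clause (NOT y32) forces y32 = false.
Unit clause (y31) forces y31 = true.
Unit clause (NOT y41) forces y41 = false.
Unit clause (y42) forces y42 = true.
But (NOT y42) is also a unit clause — contradiction.
Either choice for y21 ends in contradiction.
Either choice for y12 ends in contradiction.
Undo y11 and try y11 = true.
Unit clause (NOT y21) forces y21 = false.
Unit clause (NOT y31) forces y31 = false.
Unit clause (NOT y41) forces y41 = false.
Suppose y22 = true.
Unit clause (NOT y12) forces y12 = false.
Unit clause (NOT y32) forces y32 = false.
Unit clause (y33) forces y33 = true.
Unit clause (NOT y42) forces y42 = false.
Unit clause (y43) forces y43 = true.
But (NOT y43) is also a unit clause — contradiction.
Undo y22 and try y22 = false.
Unit clause (y23) forces y23 = true.
Unit clause (NOT y13) forces y13 = false.
Unit clause (NOT y33) forces y33 = false.
Unit clause (y32) forces y32 = true.
Unit clause (NOT y12) forces y12 = false.
Unit clause (NOT y42) forces y42 = false.
Unit clause (y43) forces y43 = true.
But (NOT y43) is also a unit clause — contradiction.
Either choice for y22 ends in contradiction.
Either choice for y11 ends in contradiction.
No assignment satisfies every clause.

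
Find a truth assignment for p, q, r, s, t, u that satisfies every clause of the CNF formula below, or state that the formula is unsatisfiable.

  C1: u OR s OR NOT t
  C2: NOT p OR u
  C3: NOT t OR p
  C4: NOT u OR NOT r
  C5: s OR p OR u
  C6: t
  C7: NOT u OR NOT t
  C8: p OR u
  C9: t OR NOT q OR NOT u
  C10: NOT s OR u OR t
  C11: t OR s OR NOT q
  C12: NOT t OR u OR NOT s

(t) alone gives t = true.
(p) alone gives p = true.
(u) alone gives u = true.
That conflicts with the unit clause (NOT u).

UNSATISFIABLE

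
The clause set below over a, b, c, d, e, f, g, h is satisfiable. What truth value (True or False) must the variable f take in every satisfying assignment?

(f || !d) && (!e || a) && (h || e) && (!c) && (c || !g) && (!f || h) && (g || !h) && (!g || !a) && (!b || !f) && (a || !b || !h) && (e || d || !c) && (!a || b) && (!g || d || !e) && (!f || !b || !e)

Suppose f = true.
The clause (!c) is unit, so c = false.
The clause (!g) is unit, so g = false.
The clause (h) is unit, so h = true.
Now (!h) is unsatisfied and unit — conflict.
So every satisfying assignment has f = False.

False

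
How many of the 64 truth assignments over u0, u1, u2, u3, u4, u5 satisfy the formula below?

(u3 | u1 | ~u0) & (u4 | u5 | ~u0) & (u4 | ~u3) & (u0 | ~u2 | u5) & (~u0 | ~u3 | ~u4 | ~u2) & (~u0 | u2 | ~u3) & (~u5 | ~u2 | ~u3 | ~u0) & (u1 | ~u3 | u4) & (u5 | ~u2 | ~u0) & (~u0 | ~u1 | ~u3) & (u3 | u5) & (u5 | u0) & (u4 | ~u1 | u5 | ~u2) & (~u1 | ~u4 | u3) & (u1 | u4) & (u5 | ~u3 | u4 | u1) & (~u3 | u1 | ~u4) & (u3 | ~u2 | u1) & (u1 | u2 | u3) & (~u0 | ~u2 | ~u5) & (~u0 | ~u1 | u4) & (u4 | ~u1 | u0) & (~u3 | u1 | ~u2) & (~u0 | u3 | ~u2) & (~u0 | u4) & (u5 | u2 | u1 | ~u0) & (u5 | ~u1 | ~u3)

There are 2^6 = 64 truth assignments over (u0, u1, u2, u3, u4, u5).
Split on u0. With u0 = 1, the clauses containing u0 are satisfied and ~u0 drops from the rest; 0 of the 2^5 = 32 assignments to the other variables satisfy what remains.
With u0 = 0, by the same count on the reduced clause set, 2 assignments work.
Total: 0 + 2 = 2.

2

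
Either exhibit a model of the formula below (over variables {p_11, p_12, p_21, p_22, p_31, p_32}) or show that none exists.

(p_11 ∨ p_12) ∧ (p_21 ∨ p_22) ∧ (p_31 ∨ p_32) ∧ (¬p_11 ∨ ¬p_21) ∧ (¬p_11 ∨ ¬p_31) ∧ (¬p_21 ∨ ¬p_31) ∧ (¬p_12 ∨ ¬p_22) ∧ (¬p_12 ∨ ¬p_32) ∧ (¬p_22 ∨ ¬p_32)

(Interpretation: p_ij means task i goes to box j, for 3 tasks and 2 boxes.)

Try p_11 = True.
Unit clause (¬p_21) forces p_21 = False.
Unit clause (p_22) forces p_22 = True.
Unit clause (¬p_31) forces p_31 = False.
Unit clause (p_32) forces p_32 = True.
Now (¬p_32) is unsatisfied and unit — conflict.
Undo p_11 and try p_11 = False.
Unit clause (p_12) forces p_12 = True.
Unit clause (¬p_22) forces p_22 = False.
Unit clause (p_21) forces p_21 = True.
Unit clause (¬p_31) forces p_31 = False.
Unit clause (p_32) forces p_32 = True.
Now (¬p_32) is unsatisfied and unit — conflict.
Both values of p_11 lead to a conflict.

UNSATISFIABLE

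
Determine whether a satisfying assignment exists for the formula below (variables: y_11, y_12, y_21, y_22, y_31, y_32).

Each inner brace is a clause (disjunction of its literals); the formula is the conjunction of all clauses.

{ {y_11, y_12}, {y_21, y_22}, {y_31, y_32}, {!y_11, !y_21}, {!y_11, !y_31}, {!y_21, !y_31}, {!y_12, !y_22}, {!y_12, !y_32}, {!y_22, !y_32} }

Unsatisfiable

Branch on y_11: set y_11 = true.
From the singleton clause (!y_21), y_21 = false.
From the singleton clause (y_22), y_22 = true.
From the singleton clause (!y_31), y_31 = false.
From the singleton clause (y_32), y_32 = true.
That conflicts with the unit clause (!y_32).
Undo y_11 and try y_11 = false.
From the singleton clause (y_12), y_12 = true.
From the singleton clause (!y_22), y_22 = false.
From the singleton clause (y_21), y_21 = true.
From the singleton clause (!y_31), y_31 = false.
From the singleton clause (y_32), y_32 = true.
That conflicts with the unit clause (!y_32).
Either choice for y_11 ends in contradiction.
No assignment satisfies every clause.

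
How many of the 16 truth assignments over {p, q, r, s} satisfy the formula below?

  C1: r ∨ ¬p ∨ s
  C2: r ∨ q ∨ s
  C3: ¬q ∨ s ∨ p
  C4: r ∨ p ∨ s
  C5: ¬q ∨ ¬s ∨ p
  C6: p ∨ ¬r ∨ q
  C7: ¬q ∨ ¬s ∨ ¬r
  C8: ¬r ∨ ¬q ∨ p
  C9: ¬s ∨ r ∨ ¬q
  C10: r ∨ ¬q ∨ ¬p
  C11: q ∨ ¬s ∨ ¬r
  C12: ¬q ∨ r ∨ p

There are 2^4 = 16 truth assignments over (p, q, r, s).
Split on p. With p = True, the clauses containing p are satisfied and ¬p drops from the rest; 3 of the 2^3 = 8 assignments to the other variables satisfy what remains.
With p = False, by the same count on the reduced clause set, 1 assignment works.
(One model: p=F, q=F, r=F, s=T.)
Total: 3 + 1 = 4.

4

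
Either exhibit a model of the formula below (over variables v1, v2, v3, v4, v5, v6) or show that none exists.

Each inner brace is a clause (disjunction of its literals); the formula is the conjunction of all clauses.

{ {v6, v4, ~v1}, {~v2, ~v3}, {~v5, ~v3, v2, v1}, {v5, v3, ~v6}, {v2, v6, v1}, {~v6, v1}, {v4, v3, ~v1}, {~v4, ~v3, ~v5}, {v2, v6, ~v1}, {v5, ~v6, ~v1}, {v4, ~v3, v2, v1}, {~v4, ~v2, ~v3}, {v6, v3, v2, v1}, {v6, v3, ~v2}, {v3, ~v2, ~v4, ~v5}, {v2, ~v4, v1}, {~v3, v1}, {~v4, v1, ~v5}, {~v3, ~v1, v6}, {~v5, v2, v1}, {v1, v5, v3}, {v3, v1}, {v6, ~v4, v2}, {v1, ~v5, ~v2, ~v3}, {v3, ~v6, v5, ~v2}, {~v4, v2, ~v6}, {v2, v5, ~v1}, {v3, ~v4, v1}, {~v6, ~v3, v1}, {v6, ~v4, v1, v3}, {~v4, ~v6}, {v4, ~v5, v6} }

Suppose v2 = 0.
Suppose v6 = 1.
Unit clause (v1) forces v1 = 1.
Unit clause (v5) forces v5 = 1.
Unit clause (~v4) forces v4 = 0.
Unit clause (v3) forces v3 = 1.
This assignment satisfies each clause.

v1=1; v2=0; v3=1; v4=0; v5=1; v6=1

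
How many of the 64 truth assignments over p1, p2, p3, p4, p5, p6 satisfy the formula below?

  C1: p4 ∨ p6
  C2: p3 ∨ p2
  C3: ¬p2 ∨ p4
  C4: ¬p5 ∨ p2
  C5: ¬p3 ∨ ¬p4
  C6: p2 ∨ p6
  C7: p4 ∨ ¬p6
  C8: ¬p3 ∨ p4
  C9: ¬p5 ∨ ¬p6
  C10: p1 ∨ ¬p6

There are 2^6 = 64 truth assignments over (p1, p2, p3, p4, p5, p6).
Split on p1. With p1 = True, the clauses containing p1 are satisfied and ¬p1 drops from the rest; 3 of the 2^5 = 32 assignments to the other variables satisfy what remains.
With p1 = False, by the same count on the reduced clause set, 2 assignments work.
Total: 3 + 2 = 5.

5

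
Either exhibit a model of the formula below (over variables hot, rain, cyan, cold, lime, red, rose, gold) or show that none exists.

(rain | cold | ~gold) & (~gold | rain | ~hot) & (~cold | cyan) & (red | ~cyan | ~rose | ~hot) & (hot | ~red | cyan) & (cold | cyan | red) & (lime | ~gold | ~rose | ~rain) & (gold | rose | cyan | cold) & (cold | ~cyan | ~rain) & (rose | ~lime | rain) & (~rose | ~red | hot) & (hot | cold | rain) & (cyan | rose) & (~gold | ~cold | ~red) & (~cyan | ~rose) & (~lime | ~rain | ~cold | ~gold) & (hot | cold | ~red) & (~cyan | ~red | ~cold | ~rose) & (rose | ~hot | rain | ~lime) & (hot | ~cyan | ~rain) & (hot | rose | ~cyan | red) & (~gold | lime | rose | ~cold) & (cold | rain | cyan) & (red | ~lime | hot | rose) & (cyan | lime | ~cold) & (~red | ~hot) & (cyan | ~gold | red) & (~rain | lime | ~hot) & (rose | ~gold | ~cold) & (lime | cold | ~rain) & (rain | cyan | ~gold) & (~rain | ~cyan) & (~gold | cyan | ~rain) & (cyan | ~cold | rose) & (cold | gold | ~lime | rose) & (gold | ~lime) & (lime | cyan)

Branch on cold: set cold = 0.
Branch on rain: set rain = 0.
(~gold) alone gives gold = 0.
(hot) alone gives hot = 1.
(cyan) alone gives cyan = 1.
(~rose) alone gives rose = 0.
(~lime) alone gives lime = 0.
(~red) alone gives red = 0.
This assignment satisfies each clause.

hot ↦ 1; rain ↦ 0; cyan ↦ 1; cold ↦ 0; lime ↦ 0; red ↦ 0; rose ↦ 0; gold ↦ 0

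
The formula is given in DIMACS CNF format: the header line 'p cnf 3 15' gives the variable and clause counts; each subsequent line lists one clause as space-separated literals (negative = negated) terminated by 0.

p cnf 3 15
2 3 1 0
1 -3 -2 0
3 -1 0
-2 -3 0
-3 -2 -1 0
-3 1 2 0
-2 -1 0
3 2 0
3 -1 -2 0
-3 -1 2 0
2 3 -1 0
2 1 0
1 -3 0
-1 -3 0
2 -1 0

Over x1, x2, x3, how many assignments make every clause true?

1

There are 2^3 = 8 truth assignments over (x1, x2, x3).
Check each against the 15 clauses (columns in the order x1, x2, x3):
  F F F  ✗ fails (x2 ∨ x3 ∨ x1)
  F F T  ✗ fails (¬x3 ∨ x1 ∨ x2)
  F T F  ✓ satisfies all
  F T T  ✗ fails (x1 ∨ ¬x3 ∨ ¬x2)
  T F F  ✗ fails (x3 ∨ ¬x1)
  T F T  ✗ fails (¬x3 ∨ ¬x1 ∨ x2)
  T T F  ✗ fails (x3 ∨ ¬x1)
  T T T  ✗ fails (¬x2 ∨ ¬x3)
1 of the 8 rows is a model.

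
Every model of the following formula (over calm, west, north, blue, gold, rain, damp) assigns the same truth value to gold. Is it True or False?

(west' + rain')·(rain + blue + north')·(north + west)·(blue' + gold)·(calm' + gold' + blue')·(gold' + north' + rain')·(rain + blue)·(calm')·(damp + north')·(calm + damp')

Suppose gold = 0.
The clause (blue') is unit, so blue = 0.
The clause (rain) is unit, so rain = 1.
The clause (west') is unit, so west = 0.
The clause (north) is unit, so north = 1.
The clause (calm') is unit, so calm = 0.
The clause (damp) is unit, so damp = 1.
Now (damp') is unsatisfied and unit — conflict.
So every satisfying assignment has gold = True.

True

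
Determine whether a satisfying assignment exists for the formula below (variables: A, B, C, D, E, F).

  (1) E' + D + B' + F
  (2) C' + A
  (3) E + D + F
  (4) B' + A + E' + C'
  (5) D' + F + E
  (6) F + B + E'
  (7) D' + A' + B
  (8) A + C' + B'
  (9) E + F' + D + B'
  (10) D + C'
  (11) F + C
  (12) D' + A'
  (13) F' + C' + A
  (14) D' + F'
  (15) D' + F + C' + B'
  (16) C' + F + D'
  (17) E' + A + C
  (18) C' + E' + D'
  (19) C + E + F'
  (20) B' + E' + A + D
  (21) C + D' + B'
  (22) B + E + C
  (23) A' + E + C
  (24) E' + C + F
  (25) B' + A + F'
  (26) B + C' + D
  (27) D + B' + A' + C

Try C = 0.
(F) alone gives F = 1.
(D') alone gives D = 0.
(E) alone gives E = 1.
(A) alone gives A = 1.
(B') alone gives B = 0.
Every clause now holds.
A satisfying assignment: A ↦ 1, B ↦ 0, C ↦ 0, D ↦ 0, E ↦ 1, F ↦ 1.

Satisfiable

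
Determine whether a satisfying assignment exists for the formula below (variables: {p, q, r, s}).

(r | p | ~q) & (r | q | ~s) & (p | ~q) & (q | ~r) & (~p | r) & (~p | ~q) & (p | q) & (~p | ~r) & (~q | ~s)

No, unsatisfiable

Try p = 1.
Unit clause (r) forces r = 1.
That conflicts with the unit clause (~r).
Undo p and try p = 0.
Unit clause (~q) forces q = 0.
That conflicts with the unit clause (q).
Neither p = 1 nor p = 0 works.
No assignment satisfies every clause.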